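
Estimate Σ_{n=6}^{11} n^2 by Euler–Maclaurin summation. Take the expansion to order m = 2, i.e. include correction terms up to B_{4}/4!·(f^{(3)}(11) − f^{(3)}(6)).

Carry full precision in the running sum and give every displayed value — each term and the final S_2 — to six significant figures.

Integral: ∫_6^11 x^2 dx = 371.667.
Endpoint term: (f(6) + f(11))/2 = (36.0000 + 121.000)/2 = 78.5000.
Running total after boundary: 450.167.
k=1: B_{2}/(2)! × [f^{(1)}(11) − f^{(1)}(6)] = 1/12 × (22.0000 − 12.0000) = 0.833333.
After k=1: 451.000.
k=2: B_{4}/(4)! × [f^{(3)}(11) − f^{(3)}(6)] = −1/720 × (0.00000 − 0.00000) = 0.00000.

S_2 ≈ 451.000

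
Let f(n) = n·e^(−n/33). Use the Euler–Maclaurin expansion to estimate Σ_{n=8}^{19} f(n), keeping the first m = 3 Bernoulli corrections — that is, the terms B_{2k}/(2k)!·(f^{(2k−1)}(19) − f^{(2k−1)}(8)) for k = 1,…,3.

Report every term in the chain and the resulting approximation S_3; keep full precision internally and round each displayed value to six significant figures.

S_3 ≈ 105.311

∫_8^19 x·e^(−x/33) dx evaluates to 96.8602.
Endpoint term: (f(8) + f(19))/2 = (6.27779 + 10.6833)/2 = 8.48054.
Integral + boundary = 105.341.
Correction k=1: B_{2}/2! · (f^{(1)}(19) − f^{(1)}(8)) = 1/12 · (0.238542 − 0.594487) = -0.0296621.
Running total after k=1: 105.311.
Correction k=2: B_{4}/4! · (f^{(3)}(19) − f^{(3)}(8)) = −1/720 · (0.00125170 − 0.00198708) = 1.02137e-06.
Running total after k=2: 105.311.
Correction k=3: B_{6}/6! · (f^{(5)}(19) − f^{(5)}(8)) = 1/30240 · (2.09766e-06 − 3.14808e-06) = -3.47363e-11.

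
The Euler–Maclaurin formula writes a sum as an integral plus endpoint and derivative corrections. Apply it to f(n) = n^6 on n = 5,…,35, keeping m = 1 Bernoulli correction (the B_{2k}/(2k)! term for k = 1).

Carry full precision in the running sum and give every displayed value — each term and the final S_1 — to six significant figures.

S_1 ≈ 1.01367e+10

The integral term ∫_5^35 x^6 dx = 9.19132e+09.
½[f(5) + f(35)] = ½[15625.0 + 1.83827e+09] = 9.19141e+08.
Integral + boundary = 1.01105e+10.
Order-1 term: 1/12 · (3.15131e+08 − 18750.0) = 2.62594e+07.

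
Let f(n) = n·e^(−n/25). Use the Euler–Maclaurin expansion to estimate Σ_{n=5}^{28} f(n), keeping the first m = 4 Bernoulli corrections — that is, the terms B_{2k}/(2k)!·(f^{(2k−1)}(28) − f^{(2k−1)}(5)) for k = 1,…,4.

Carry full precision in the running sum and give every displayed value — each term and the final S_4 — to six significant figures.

S_4 ≈ 188.284

Integral: ∫_5^28 x·e^(−x/25) dx = 181.727.
Endpoint term: (f(5) + f(28))/2 = (4.09365 + 9.13583)/2 = 6.61474.
Running total after boundary: 188.342.
Correction k=1: B_{2}/2! · (f^{(1)}(28) − f^{(1)}(5)) = 1/12 · (-0.0391536 − 0.654985) = -0.0578448.
Running total after k=1: 188.284.
Correction k=2: B_{4}/4! · (f^{(3)}(28) − f^{(3)}(5)) = −1/720 · (0.000981450 − 0.00366791) = 3.73120e-06.
Running total after k=2: 188.284.
Correction k=3: B_{6}/6! · (f^{(5)}(28) − f^{(5)}(5)) = 1/30240 · (3.24087e-06 − 1.00606e-05) = -2.25519e-10.
Running total after k=3: 188.284.
Correction k=4: B_{8}/8! · (f^{(7)}(28) − f^{(7)}(5)) = −1/1209600 · (7.85828e-09 − 2.28039e-08) = 1.23559e-14.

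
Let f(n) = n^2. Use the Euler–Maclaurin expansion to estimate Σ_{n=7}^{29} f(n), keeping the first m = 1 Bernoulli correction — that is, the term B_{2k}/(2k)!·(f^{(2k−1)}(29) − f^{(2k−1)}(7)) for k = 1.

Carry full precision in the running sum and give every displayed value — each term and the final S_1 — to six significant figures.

S_1 ≈ 8464.00

The integral term ∫_7^29 x^2 dx = 8015.33.
Endpoint term: (f(7) + f(29))/2 = (49.0000 + 841.000)/2 = 445.000.
So far: 8460.33.
Correction k=1: B_{2}/2! · (f^{(1)}(29) − f^{(1)}(7)) = 1/12 · (58.0000 − 14.0000) = 3.66667.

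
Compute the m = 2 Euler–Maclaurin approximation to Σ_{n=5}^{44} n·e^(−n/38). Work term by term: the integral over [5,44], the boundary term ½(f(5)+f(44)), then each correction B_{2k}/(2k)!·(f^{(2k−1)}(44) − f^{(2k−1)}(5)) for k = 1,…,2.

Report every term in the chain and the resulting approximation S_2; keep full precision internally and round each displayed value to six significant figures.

S_2 ≈ 462.698

The integral term ∫_5^44 x·e^(−x/38) dx = 453.663.
Endpoint term: (f(5) + f(44))/2 = (4.38355 + 13.8225)/2 = 9.10301.
Running total after boundary: 462.766.
Order-1 term: 1/12 · (-0.0496021 − 0.761353) = -0.0675796.
Running total after k=1: 462.698.
Order-2 term: −1/720 · (0.000400756 − 0.00174153) = 1.86219e-06.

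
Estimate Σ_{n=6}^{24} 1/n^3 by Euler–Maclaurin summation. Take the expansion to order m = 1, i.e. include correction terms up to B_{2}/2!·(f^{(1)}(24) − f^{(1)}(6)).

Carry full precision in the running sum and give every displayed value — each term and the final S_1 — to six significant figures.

∫_6^24 1/x^3 dx evaluates to 0.0130208.
Boundary: ½(f(6) + f(24)) = ½(0.00462963 + 7.23380e-05) = 0.00235098.
Integral + boundary = 0.0153718.
Correction k=1: B_{2}/2! · (f^{(1)}(24) − f^{(1)}(6)) = 1/12 · (-9.04225e-06 − (-0.00231481)) = 0.000192148.

S_1 ≈ 0.0155640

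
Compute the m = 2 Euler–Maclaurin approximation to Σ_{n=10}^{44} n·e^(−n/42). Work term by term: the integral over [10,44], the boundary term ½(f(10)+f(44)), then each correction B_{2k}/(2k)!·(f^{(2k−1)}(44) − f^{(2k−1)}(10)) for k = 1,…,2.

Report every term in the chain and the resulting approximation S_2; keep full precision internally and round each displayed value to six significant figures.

S_2 ≈ 465.889

The integral term ∫_10^44 x·e^(−x/42) dx = 454.283.
Boundary: ½(f(10) + f(44)) = ½(7.88128 + 15.4340) = 11.6576.
So far: 465.940.
Order-1 term: 1/12 · (-0.0167034 − 0.600478) = -0.0514318.
Running total after k=1: 465.889.
Order-2 term: −1/720 · (0.000388232 − 0.00123398) = 1.17464e-06.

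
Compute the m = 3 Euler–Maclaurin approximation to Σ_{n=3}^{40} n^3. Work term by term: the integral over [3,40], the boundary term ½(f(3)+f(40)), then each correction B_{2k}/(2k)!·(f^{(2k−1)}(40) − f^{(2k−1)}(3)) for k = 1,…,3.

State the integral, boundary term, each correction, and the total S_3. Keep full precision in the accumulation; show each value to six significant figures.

∫_3^40 x^3 dx evaluates to 639980.
½[f(3) + f(40)] = ½[27.0000 + 64000.0] = 32013.5.
Running total after boundary: 671993.
Correction k=1: B_{2}/2! · (f^{(1)}(40) − f^{(1)}(3)) = 1/12 · (4800.00 − 27.0000) = 397.750.
Running total after k=1: 672391.
Correction k=2: B_{4}/4! · (f^{(3)}(40) − f^{(3)}(3)) = −1/720 · (6.00000 − 6.00000) = 0.00000.
Running total after k=2: 672391.
Correction k=3: B_{6}/6! · (f^{(5)}(40) − f^{(5)}(3)) = 1/30240 · (0.00000 − 0.00000) = 0.00000.

S_3 ≈ 672391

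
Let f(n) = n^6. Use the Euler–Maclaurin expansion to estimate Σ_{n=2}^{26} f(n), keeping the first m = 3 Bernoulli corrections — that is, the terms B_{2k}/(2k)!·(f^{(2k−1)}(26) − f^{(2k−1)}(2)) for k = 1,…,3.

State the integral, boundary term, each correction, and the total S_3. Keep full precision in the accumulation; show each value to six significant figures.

S_3 ≈ 1.30780e+09

Integral: ∫_2^26 x^6 dx = 1.14740e+09.
½[f(2) + f(26)] = ½[64.0000 + 3.08916e+08] = 1.54458e+08.
Running total after boundary: 1.30186e+09.
Correction k=1: B_{2}/2! · (f^{(1)}(26) − f^{(1)}(2)) = 1/12 · (7.12883e+07 − 192.000) = 5.94067e+06.
After k=1: 1.30780e+09.
Correction k=2: B_{4}/4! · (f^{(3)}(26) − f^{(3)}(2)) = −1/720 · (2.10912e+06 − 960.000) = -2928.00.
After k=2: 1.30780e+09.
Correction k=3: B_{6}/6! · (f^{(5)}(26) − f^{(5)}(2)) = 1/30240 · (18720.0 − 1440.00) = 0.571429.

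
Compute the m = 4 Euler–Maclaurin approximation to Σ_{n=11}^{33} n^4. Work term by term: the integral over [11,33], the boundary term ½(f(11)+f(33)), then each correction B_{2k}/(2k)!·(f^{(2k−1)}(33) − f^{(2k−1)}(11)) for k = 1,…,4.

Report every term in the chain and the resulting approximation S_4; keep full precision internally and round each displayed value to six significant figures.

The integral term ∫_11^33 x^4 dx = 7.79487e+06.
Endpoint term: (f(11) + f(33))/2 = (14641.0 + 1.18592e+06)/2 = 600281.
So far: 8.39515e+06.
Order-1 term: 1/12 · (143748 − 5324.00) = 11535.3.
After k=1: 8.40668e+06.
Order-2 term: −1/720 · (792.000 − 264.000) = -0.733333.
After k=2: 8.40668e+06.
Order-3 term: 1/30240 · (0.00000 − 0.00000) = 0.00000.
After k=3: 8.40668e+06.
Order-4 term: −1/1209600 · (0.00000 − 0.00000) = 0.00000.

S_4 ≈ 8.40668e+06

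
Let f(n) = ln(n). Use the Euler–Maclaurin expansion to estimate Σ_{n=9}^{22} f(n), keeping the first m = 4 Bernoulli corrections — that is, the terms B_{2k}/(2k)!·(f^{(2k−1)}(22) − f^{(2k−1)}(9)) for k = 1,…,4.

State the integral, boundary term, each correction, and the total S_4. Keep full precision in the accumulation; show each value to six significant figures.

∫_9^22 ln(x) dx evaluates to 35.2279.
Boundary: ½(f(9) + f(22)) = ½(2.19722 + 3.09104) = 2.64413.
Running total after boundary: 37.8720.
Correction k=1: B_{2}/2! · (f^{(1)}(22) − f^{(1)}(9)) = 1/12 · (0.0454545 − 0.111111) = -0.00547138.
Partial sum through k=1: 37.8666.
Correction k=2: B_{4}/4! · (f^{(3)}(22) − f^{(3)}(9)) = −1/720 · (0.000187829 − 0.00274348) = 3.54952e-06.
Partial sum through k=2: 37.8666.
Correction k=3: B_{6}/6! · (f^{(5)}(22) − f^{(5)}(9)) = 1/30240 · (4.65691e-06 − 0.000406442) = -1.32865e-08.
Partial sum through k=3: 37.8666.
Correction k=4: B_{8}/8! · (f^{(7)}(22) − f^{(7)}(9)) = −1/1209600 · (2.88651e-07 − 0.000150534) = 1.24211e-10.

S_4 ≈ 37.8666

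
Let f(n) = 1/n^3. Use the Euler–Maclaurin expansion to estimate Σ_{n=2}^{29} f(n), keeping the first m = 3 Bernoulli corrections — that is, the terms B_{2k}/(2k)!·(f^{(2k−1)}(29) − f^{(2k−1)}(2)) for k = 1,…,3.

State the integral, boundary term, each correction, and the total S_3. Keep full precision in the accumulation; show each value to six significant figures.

∫_2^29 1/x^3 dx evaluates to 0.124405.
½[f(2) + f(29)] = ½[0.125000 + 4.10021e-05] = 0.0625205.
Integral + boundary = 0.186926.
Order-1 term: 1/12 · (-4.24160e-06 − (-0.187500)) = 0.0156246.
After k=1: 0.202551.
Order-2 term: −1/720 · (-1.00870e-07 − (-0.937500)) = -0.00130208.
After k=2: 0.201249.
Order-3 term: 1/30240 · (-5.03752e-09 − (-9.84375)) = 0.000325521.

S_3 ≈ 0.201574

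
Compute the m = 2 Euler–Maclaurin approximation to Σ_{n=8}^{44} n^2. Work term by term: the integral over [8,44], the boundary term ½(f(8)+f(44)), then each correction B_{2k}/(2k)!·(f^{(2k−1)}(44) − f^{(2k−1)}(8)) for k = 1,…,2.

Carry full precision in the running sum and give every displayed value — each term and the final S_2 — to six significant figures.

S_2 ≈ 29230.0

Integral: ∫_8^44 x^2 dx = 28224.0.
Boundary: ½(f(8) + f(44)) = ½(64.0000 + 1936.00) = 1000.00.
Integral + boundary = 29224.0.
Order-1 term: 1/12 · (88.0000 − 16.0000) = 6.00000.
Running total after k=1: 29230.0.
Order-2 term: −1/720 · (0.00000 − 0.00000) = 0.00000.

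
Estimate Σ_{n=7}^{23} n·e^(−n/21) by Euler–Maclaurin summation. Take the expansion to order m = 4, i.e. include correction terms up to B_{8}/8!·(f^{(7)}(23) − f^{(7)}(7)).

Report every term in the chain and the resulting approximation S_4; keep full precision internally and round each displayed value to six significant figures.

∫_7^23 x·e^(−x/21) dx evaluates to 112.279.
Boundary: ½(f(7) + f(23)) = ½(5.01572 + 7.69258) = 6.35415.
Integral + boundary = 118.634.
Correction k=1: B_{2}/2! · (f^{(1)}(23) − f^{(1)}(7)) = 1/12 · (-0.0318533 − 0.477688) = -0.0424617.
After k=1: 118.591.
Correction k=2: B_{4}/4! · (f^{(3)}(23) − f^{(3)}(7)) = −1/720 · (0.00144460 − 0.00433277) = 4.01135e-06.
After k=2: 118.591.
Correction k=3: B_{6}/6! · (f^{(5)}(23) − f^{(5)}(7)) = 1/30240 · (6.71524e-06 − 1.71935e-05) = -3.46504e-10.
After k=3: 118.591.
Correction k=4: B_{8}/8! · (f^{(7)}(23) − f^{(7)}(7)) = −1/1209600 · (2.30267e-08 − 5.56965e-08) = 2.70088e-14.

S_4 ≈ 118.591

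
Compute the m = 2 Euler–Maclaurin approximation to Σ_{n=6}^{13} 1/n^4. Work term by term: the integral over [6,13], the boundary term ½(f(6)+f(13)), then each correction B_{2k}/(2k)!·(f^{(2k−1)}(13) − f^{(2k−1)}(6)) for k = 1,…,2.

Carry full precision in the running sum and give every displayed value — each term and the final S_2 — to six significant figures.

S_2 ≈ 0.00183617

∫_6^13 1/x^4 dx evaluates to 0.00139149.
Endpoint term: (f(6) + f(13))/2 = (0.000771605 + 3.50128e-05)/2 = 0.000403309.
Integral + boundary = 0.00179480.
Correction k=1: B_{2}/2! · (f^{(1)}(13) − f^{(1)}(6)) = 1/12 · (-1.07732e-05 − (-0.000514403)) = 4.19692e-05.
Running total after k=1: 0.00183677.
Correction k=2: B_{4}/4! · (f^{(3)}(13) − f^{(3)}(6)) = −1/720 · (-1.91240e-06 − (-0.000428669)) = -5.92718e-07.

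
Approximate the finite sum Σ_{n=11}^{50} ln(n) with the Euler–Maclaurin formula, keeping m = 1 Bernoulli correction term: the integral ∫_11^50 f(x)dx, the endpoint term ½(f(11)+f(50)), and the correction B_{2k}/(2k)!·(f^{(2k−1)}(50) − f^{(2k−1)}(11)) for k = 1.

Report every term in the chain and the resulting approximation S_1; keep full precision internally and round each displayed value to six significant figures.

S_1 ≈ 133.373

The integral term ∫_11^50 ln(x) dx = 130.224.
½[f(11) + f(50)] = ½[2.39790 + 3.91202] = 3.15496.
Integral + boundary = 133.379.
Correction k=1: B_{2}/2! · (f^{(1)}(50) − f^{(1)}(11)) = 1/12 · (0.0200000 − 0.0909091) = -0.00590909.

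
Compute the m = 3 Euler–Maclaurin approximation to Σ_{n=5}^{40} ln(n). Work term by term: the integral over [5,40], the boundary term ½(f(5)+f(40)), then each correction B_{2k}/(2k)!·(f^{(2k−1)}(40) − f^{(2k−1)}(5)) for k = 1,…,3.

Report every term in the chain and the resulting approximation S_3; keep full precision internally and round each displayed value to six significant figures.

Integral: ∫_5^40 ln(x) dx = 104.508.
½[f(5) + f(40)] = ½[1.60944 + 3.68888] = 2.64916.
Integral + boundary = 107.157.
Correction k=1: B_{2}/2! · (f^{(1)}(40) − f^{(1)}(5)) = 1/12 · (0.0250000 − 0.200000) = -0.0145833.
Partial sum through k=1: 107.143.
Correction k=2: B_{4}/4! · (f^{(3)}(40) − f^{(3)}(5)) = −1/720 · (3.12500e-05 − 0.0160000) = 2.21788e-05.
Partial sum through k=2: 107.143.
Correction k=3: B_{6}/6! · (f^{(5)}(40) − f^{(5)}(5)) = 1/30240 · (2.34375e-07 − 0.00768000) = -2.53961e-07.

S_3 ≈ 107.143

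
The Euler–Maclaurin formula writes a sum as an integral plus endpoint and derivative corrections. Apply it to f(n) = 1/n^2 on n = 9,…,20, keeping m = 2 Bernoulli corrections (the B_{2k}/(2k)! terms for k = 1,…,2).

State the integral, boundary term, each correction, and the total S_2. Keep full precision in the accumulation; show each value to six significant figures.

S_2 ≈ 0.0687412

∫_9^20 1/x^2 dx evaluates to 0.0611111.
Endpoint term: (f(9) + f(20))/2 = (0.0123457 + 0.00250000)/2 = 0.00742284.
Running total after boundary: 0.0685340.
k=1: B_{2}/(2)! × [f^{(1)}(20) − f^{(1)}(9)] = 1/12 × (-0.000250000 − (-0.00274348)) = 0.000207790.
After k=1: 0.0687417.
k=2: B_{4}/(4)! × [f^{(3)}(20) − f^{(3)}(9)] = −1/720 × (-7.50000e-06 − (-0.000406442)) = -5.54086e-07.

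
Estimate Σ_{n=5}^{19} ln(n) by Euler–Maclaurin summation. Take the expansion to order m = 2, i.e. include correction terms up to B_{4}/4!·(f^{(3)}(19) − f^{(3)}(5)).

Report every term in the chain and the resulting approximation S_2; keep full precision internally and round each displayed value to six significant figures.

∫_5^19 ln(x) dx evaluates to 33.8972.
½[f(5) + f(19)] = ½[1.60944 + 2.94444] = 2.27694.
So far: 36.1741.
Order-1 term: 1/12 · (0.0526316 − 0.200000) = -0.0122807.
Partial sum through k=1: 36.1618.
Order-2 term: −1/720 · (0.000291588 − 0.0160000) = 2.18172e-05.

S_2 ≈ 36.1618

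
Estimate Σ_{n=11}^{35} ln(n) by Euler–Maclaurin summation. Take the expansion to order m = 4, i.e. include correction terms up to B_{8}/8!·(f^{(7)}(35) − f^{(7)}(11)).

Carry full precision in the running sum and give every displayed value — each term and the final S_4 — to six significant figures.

The integral term ∫_11^35 ln(x) dx = 74.0603.
Endpoint term: (f(11) + f(35))/2 = (2.39790 + 3.55535)/2 = 2.97662.
Integral + boundary = 77.0370.
Correction k=1: B_{2}/2! · (f^{(1)}(35) − f^{(1)}(11)) = 1/12 · (0.0285714 − 0.0909091) = -0.00519481.
Partial sum through k=1: 77.0318.
Correction k=2: B_{4}/4! · (f^{(3)}(35) − f^{(3)}(11)) = −1/720 · (4.66472e-05 − 0.00150263) = 2.02220e-06.
Partial sum through k=2: 77.0318.
Correction k=3: B_{6}/6! · (f^{(5)}(35) − f^{(5)}(11)) = 1/30240 · (4.56952e-07 − 0.000149021) = -4.91284e-09.
Partial sum through k=3: 77.0318.
Correction k=4: B_{8}/8! · (f^{(7)}(35) − f^{(7)}(11)) = −1/1209600 · (1.11907e-08 − 3.69474e-05) = 3.05359e-11.

S_4 ≈ 77.0318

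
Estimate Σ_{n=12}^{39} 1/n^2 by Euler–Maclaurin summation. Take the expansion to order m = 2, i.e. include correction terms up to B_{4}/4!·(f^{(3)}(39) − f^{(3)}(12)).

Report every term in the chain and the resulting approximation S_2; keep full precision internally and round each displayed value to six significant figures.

S_2 ≈ 0.0615868

The integral term ∫_12^39 1/x^2 dx = 0.0576923.
½[f(12) + f(39)] = ½[0.00694444 + 0.000657462] = 0.00380095.
Integral + boundary = 0.0614933.
k=1: B_{2}/(2)! × [f^{(1)}(39) − f^{(1)}(12)] = 1/12 × (-3.37160e-05 − (-0.00115741)) = 9.36409e-05.
Partial sum through k=1: 0.0615869.
k=2: B_{4}/(4)! × [f^{(3)}(39) − f^{(3)}(12)] = −1/720 × (-2.66004e-07 − (-9.64506e-05)) = -1.33590e-07.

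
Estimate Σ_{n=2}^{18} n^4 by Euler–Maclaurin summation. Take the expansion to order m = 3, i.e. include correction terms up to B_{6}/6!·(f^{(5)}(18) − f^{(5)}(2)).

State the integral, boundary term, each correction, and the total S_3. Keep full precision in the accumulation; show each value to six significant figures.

Integral: ∫_2^18 x^4 dx = 377907.
Boundary: ½(f(2) + f(18)) = ½(16.0000 + 104976) = 52496.0.
Integral + boundary = 430403.
Order-1 term: 1/12 · (23328.0 − 32.0000) = 1941.33.
Running total after k=1: 432345.
Order-2 term: −1/720 · (432.000 − 48.0000) = -0.533333.
Running total after k=2: 432344.
Order-3 term: 1/30240 · (0.00000 − 0.00000) = 0.00000.

S_3 ≈ 432344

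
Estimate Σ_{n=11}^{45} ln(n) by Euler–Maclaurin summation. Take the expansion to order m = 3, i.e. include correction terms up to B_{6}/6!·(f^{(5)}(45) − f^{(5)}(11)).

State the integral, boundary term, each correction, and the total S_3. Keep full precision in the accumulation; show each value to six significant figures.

The integral term ∫_11^45 ln(x) dx = 110.923.
Endpoint term: (f(11) + f(45))/2 = (2.39790 + 3.80666)/2 = 3.10228.
Integral + boundary = 114.025.
Order-1 term: 1/12 · (0.0222222 − 0.0909091) = -0.00572391.
Partial sum through k=1: 114.020.
Order-2 term: −1/720 · (2.19479e-05 − 0.00150263) = 2.05650e-06.
Partial sum through k=2: 114.020.
Order-3 term: 1/30240 · (1.30061e-07 − 0.000149021) = -4.92365e-09.

S_3 ≈ 114.020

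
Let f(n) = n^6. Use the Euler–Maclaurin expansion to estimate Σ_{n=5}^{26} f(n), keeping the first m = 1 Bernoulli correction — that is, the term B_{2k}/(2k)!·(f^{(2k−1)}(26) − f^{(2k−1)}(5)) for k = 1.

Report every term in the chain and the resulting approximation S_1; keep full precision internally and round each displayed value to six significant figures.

S_1 ≈ 1.30780e+09

The integral term ∫_5^26 x^6 dx = 1.14739e+09.
Endpoint term: (f(5) + f(26))/2 = (15625.0 + 3.08916e+08)/2 = 1.54466e+08.
Integral + boundary = 1.30186e+09.
k=1: B_{2}/(2)! × [f^{(1)}(26) − f^{(1)}(5)] = 1/12 × (7.12883e+07 − 18750.0) = 5.93913e+06.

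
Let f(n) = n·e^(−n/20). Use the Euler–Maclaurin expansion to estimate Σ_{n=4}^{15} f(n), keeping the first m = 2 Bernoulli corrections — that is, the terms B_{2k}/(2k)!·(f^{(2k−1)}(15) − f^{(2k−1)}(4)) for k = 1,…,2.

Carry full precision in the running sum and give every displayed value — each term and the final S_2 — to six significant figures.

Integral: ∫_4^15 x·e^(−x/20) dx = 62.3342.
Endpoint term: (f(4) + f(15))/2 = (3.27492 + 7.08550)/2 = 5.18021.
So far: 67.5144.
Correction k=1: B_{2}/2! · (f^{(1)}(15) − f^{(1)}(4)) = 1/12 · (0.118092 − 0.654985) = -0.0447411.
Running total after k=1: 67.4696.
Correction k=2: B_{4}/4! · (f^{(3)}(15) − f^{(3)}(4)) = −1/720 · (0.00265706 − 0.00573112) = 4.26952e-06.

S_2 ≈ 67.4696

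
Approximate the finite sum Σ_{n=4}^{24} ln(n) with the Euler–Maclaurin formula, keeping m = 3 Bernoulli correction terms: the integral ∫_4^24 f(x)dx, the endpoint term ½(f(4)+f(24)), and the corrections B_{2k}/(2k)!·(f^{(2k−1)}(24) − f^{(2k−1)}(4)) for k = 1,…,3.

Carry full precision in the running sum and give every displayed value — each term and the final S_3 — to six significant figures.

∫_4^24 ln(x) dx evaluates to 50.7281.
Endpoint term: (f(4) + f(24))/2 = (1.38629 + 3.17805)/2 = 2.28217.
Running total after boundary: 53.0103.
k=1: B_{2}/(2)! × [f^{(1)}(24) − f^{(1)}(4)] = 1/12 × (0.0416667 − 0.250000) = -0.0173611.
After k=1: 52.9929.
k=2: B_{4}/(4)! × [f^{(3)}(24) − f^{(3)}(4)] = −1/720 × (0.000144676 − 0.0312500) = 4.32018e-05.
After k=2: 52.9930.
k=3: B_{6}/(6)! × [f^{(5)}(24) − f^{(5)}(4)] = 1/30240 × (3.01408e-06 − 0.0234375) = -7.74950e-07.

S_3 ≈ 52.9930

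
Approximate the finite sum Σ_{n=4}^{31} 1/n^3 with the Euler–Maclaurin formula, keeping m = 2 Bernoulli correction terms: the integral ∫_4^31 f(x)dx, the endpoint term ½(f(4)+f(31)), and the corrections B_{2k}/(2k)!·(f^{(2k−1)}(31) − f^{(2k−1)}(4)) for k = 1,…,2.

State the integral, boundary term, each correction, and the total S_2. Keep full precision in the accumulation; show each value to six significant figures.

S_2 ≈ 0.0395149

Integral: ∫_4^31 1/x^3 dx = 0.0307297.
Boundary: ½(f(4) + f(31)) = ½(0.0156250 + 3.35672e-05) = 0.00782928.
Running total after boundary: 0.0385590.
Correction k=1: B_{2}/2! · (f^{(1)}(31) − f^{(1)}(4)) = 1/12 · (-3.24844e-06 − (-0.0117188)) = 0.000976292.
Running total after k=1: 0.0395353.
Correction k=2: B_{4}/4! · (f^{(3)}(31) − f^{(3)}(4)) = −1/720 · (-6.76054e-08 − (-0.0146484)) = -2.03450e-05.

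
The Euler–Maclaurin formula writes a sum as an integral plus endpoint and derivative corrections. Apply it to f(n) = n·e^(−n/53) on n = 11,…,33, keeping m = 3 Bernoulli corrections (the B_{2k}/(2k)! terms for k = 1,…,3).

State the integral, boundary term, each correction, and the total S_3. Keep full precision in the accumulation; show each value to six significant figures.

S_3 ≈ 324.057

∫_11^33 x·e^(−x/53) dx evaluates to 310.772.
Endpoint term: (f(11) + f(33))/2 = (8.93832 + 17.7053)/2 = 13.3218.
Integral + boundary = 324.093.
Correction k=1: B_{2}/2! · (f^{(1)}(33) − f^{(1)}(11)) = 1/12 · (0.202462 − 0.643927) = -0.0367887.
After k=1: 324.057.
Correction k=2: B_{4}/4! · (f^{(3)}(33) − f^{(3)}(11)) = −1/720 · (0.000454081 − 0.000807788) = 4.91260e-07.
After k=2: 324.057.
Correction k=3: B_{6}/6! · (f^{(5)}(33) − f^{(5)}(11)) = 1/30240 · (2.97645e-07 − 4.93535e-07) = -6.47783e-12.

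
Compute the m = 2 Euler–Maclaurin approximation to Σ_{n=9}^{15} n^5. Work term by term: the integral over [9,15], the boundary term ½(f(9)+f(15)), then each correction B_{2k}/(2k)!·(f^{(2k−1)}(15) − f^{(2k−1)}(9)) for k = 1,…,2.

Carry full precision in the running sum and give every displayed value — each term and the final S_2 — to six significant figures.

S_2 ≈ 2.23742e+06

The integral term ∫_9^15 x^5 dx = 1.80986e+06.
Boundary: ½(f(9) + f(15)) = ½(59049.0 + 759375) = 409212.
Integral + boundary = 2.21908e+06.
k=1: B_{2}/(2)! × [f^{(1)}(15) − f^{(1)}(9)] = 1/12 × (253125 − 32805.0) = 18360.0.
After k=1: 2.23744e+06.
k=2: B_{4}/(4)! × [f^{(3)}(15) − f^{(3)}(9)] = −1/720 × (13500.0 − 4860.00) = -12.0000.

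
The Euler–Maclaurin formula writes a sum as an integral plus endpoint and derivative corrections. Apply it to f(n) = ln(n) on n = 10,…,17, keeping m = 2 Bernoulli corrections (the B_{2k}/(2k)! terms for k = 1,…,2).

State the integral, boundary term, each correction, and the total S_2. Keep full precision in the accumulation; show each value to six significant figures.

Integral: ∫_10^17 ln(x) dx = 18.1388.
Endpoint term: (f(10) + f(17))/2 = (2.30259 + 2.83321)/2 = 2.56790.
So far: 20.7067.
k=1: B_{2}/(2)! × [f^{(1)}(17) − f^{(1)}(10)] = 1/12 × (0.0588235 − 0.100000) = -0.00343137.
Running total after k=1: 20.7032.
k=2: B_{4}/(4)! × [f^{(3)}(17) − f^{(3)}(10)] = −1/720 × (0.000407083 − 0.00200000) = 2.21238e-06.

S_2 ≈ 20.7032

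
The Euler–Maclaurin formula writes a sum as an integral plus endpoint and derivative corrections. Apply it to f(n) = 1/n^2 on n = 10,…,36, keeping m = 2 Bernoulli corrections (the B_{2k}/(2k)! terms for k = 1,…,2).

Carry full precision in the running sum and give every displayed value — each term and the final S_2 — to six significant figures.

∫_10^36 1/x^2 dx evaluates to 0.0722222.
Boundary: ½(f(10) + f(36)) = ½(0.0100000 + 0.000771605) = 0.00538580.
Integral + boundary = 0.0776080.
k=1: B_{2}/(2)! × [f^{(1)}(36) − f^{(1)}(10)] = 1/12 × (-4.28669e-05 − (-0.00200000)) = 0.000163094.
Running total after k=1: 0.0777711.
k=2: B_{4}/(4)! × [f^{(3)}(36) − f^{(3)}(10)] = −1/720 × (-3.96916e-07 − (-0.000240000)) = -3.32782e-07.

S_2 ≈ 0.0777708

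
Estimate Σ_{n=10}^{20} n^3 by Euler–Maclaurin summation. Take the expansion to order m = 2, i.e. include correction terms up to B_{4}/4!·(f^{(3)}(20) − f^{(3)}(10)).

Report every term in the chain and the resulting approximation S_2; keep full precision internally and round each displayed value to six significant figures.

∫_10^20 x^3 dx evaluates to 37500.0.
½[f(10) + f(20)] = ½[1000.00 + 8000.00] = 4500.00.
Running total after boundary: 42000.0.
Order-1 term: 1/12 · (1200.00 − 300.000) = 75.0000.
Partial sum through k=1: 42075.0.
Order-2 term: −1/720 · (6.00000 − 6.00000) = 0.00000.

S_2 ≈ 42075.0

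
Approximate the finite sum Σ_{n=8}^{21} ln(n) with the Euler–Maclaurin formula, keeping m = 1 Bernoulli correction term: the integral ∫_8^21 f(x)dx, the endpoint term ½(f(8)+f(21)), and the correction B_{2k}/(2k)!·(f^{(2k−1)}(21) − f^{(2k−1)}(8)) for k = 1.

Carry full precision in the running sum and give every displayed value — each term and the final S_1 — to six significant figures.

Integral: ∫_8^21 ln(x) dx = 34.2994.
½[f(8) + f(21)] = ½[2.07944 + 3.04452] = 2.56198.
Integral + boundary = 36.8614.
Order-1 term: 1/12 · (0.0476190 − 0.125000) = -0.00644841.

S_1 ≈ 36.8550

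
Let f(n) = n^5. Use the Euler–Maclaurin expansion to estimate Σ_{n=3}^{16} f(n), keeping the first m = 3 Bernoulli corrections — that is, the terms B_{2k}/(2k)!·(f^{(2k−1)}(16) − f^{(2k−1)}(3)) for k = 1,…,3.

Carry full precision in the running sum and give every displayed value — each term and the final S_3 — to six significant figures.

The integral term ∫_3^16 x^5 dx = 2.79608e+06.
Endpoint term: (f(3) + f(16))/2 = (243.000 + 1.04858e+06)/2 = 524410.
Running total after boundary: 3.32049e+06.
k=1: B_{2}/(2)! × [f^{(1)}(16) − f^{(1)}(3)] = 1/12 × (327680 − 405.000) = 27272.9.
Running total after k=1: 3.34776e+06.
k=2: B_{4}/(4)! × [f^{(3)}(16) − f^{(3)}(3)] = −1/720 × (15360.0 − 540.000) = -20.5833.
Running total after k=2: 3.34774e+06.
k=3: B_{6}/(6)! × [f^{(5)}(16) − f^{(5)}(3)] = 1/30240 × (120.000 − 120.000) = 0.00000.

S_3 ≈ 3.34774e+06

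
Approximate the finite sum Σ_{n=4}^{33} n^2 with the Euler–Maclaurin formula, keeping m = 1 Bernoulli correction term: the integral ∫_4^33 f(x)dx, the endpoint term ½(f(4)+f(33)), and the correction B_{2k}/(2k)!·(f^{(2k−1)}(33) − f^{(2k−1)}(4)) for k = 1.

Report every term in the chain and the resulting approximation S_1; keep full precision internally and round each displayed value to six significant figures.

S_1 ≈ 12515.0

∫_4^33 x^2 dx evaluates to 11957.7.
½[f(4) + f(33)] = ½[16.0000 + 1089.00] = 552.500.
Integral + boundary = 12510.2.
Correction k=1: B_{2}/2! · (f^{(1)}(33) − f^{(1)}(4)) = 1/12 · (66.0000 − 8.00000) = 4.83333.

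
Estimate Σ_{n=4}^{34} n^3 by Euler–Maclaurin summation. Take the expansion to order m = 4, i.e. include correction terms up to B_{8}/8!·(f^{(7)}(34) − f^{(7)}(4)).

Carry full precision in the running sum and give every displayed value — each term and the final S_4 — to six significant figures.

Integral: ∫_4^34 x^3 dx = 334020.
Endpoint term: (f(4) + f(34))/2 = (64.0000 + 39304.0)/2 = 19684.0.
So far: 353704.
Order-1 term: 1/12 · (3468.00 − 48.0000) = 285.000.
After k=1: 353989.
Order-2 term: −1/720 · (6.00000 − 6.00000) = 0.00000.
After k=2: 353989.
Order-3 term: 1/30240 · (0.00000 − 0.00000) = 0.00000.
After k=3: 353989.
Order-4 term: −1/1209600 · (0.00000 − 0.00000) = 0.00000.

S_4 ≈ 353989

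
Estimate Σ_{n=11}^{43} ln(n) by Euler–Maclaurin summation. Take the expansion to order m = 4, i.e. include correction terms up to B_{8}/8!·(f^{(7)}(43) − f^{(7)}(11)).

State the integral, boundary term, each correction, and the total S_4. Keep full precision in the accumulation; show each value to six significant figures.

S_4 ≈ 106.429

∫_11^43 ln(x) dx evaluates to 103.355.
Boundary: ½(f(11) + f(43)) = ½(2.39790 + 3.76120) = 3.07955.
Running total after boundary: 106.434.
Correction k=1: B_{2}/2! · (f^{(1)}(43) − f^{(1)}(11)) = 1/12 · (0.0232558 − 0.0909091) = -0.00563777.
Partial sum through k=1: 106.429.
Correction k=2: B_{4}/4! · (f^{(3)}(43) − f^{(3)}(11)) = −1/720 · (2.51550e-05 − 0.00150263) = 2.05205e-06.
Partial sum through k=2: 106.429.
Correction k=3: B_{6}/6! · (f^{(5)}(43) − f^{(5)}(11)) = 1/30240 · (1.63256e-07 − 0.000149021) = -4.92255e-09.
Partial sum through k=3: 106.429.
Correction k=4: B_{8}/8! · (f^{(7)}(43) − f^{(7)}(11)) = −1/1209600 · (2.64883e-09 − 3.69474e-05) = 3.05429e-11.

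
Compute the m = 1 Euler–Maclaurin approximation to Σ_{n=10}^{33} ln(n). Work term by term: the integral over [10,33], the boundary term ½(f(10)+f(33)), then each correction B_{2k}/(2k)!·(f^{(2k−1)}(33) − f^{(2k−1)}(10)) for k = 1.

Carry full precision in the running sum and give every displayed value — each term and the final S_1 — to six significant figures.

S_1 ≈ 72.2526

Integral: ∫_10^33 ln(x) dx = 69.3589.
Boundary: ½(f(10) + f(33)) = ½(2.30259 + 3.49651) = 2.89955.
So far: 72.2584.
Correction k=1: B_{2}/2! · (f^{(1)}(33) − f^{(1)}(10)) = 1/12 · (0.0303030 − 0.100000) = -0.00580808.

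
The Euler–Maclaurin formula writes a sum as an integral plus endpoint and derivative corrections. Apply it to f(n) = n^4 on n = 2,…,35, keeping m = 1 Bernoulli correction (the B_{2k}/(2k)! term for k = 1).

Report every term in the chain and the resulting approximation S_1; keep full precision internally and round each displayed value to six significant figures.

The integral term ∫_2^35 x^4 dx = 1.05044e+07.
Boundary: ½(f(2) + f(35)) = ½(16.0000 + 1.50062e+06) = 750320.
Running total after boundary: 1.12547e+07.
k=1: B_{2}/(2)! × [f^{(1)}(35) − f^{(1)}(2)] = 1/12 × (171500 − 32.0000) = 14289.0.

S_1 ≈ 1.12690e+07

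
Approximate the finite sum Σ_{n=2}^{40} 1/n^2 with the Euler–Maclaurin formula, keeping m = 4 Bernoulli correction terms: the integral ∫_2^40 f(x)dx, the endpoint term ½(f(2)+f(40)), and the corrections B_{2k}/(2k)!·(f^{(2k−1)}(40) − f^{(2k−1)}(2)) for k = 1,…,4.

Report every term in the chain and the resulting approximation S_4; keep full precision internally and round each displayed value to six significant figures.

S_4 ≈ 0.620222

Integral: ∫_2^40 1/x^2 dx = 0.475000.
Endpoint term: (f(2) + f(40))/2 = (0.250000 + 0.000625000)/2 = 0.125312.
Running total after boundary: 0.600313.
k=1: B_{2}/(2)! × [f^{(1)}(40) − f^{(1)}(2)] = 1/12 × (-3.12500e-05 − (-0.250000)) = 0.0208307.
After k=1: 0.621143.
k=2: B_{4}/(4)! × [f^{(3)}(40) − f^{(3)}(2)] = −1/720 × (-2.34375e-07 − (-0.750000)) = -0.00104167.
After k=2: 0.620102.
k=3: B_{6}/(6)! × [f^{(5)}(40) − f^{(5)}(2)] = 1/30240 × (-4.39453e-09 − (-5.62500)) = 0.000186012.
After k=3: 0.620288.
k=4: B_{8}/(8)! × [f^{(7)}(40) − f^{(7)}(2)] = −1/1209600 × (-1.53809e-10 − (-78.7500)) = -6.51042e-05.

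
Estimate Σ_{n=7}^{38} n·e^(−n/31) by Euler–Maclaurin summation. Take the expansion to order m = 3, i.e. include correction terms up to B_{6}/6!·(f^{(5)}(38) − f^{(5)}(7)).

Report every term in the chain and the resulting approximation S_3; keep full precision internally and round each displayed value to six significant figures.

S_3 ≈ 320.365

∫_7^38 x·e^(−x/31) dx evaluates to 312.053.
Endpoint term: (f(7) + f(38))/2 = (5.58511 + 11.1538)/2 = 8.36945.
So far: 320.422.
Order-1 term: 1/12 · (-0.0662789 − 0.617708) = -0.0569989.
Partial sum through k=1: 320.365.
Order-2 term: −1/720 · (0.000541897 − 0.00230328) = 2.44637e-06.
Partial sum through k=2: 320.365.
Order-3 term: 1/30240 · (1.19954e-06 − 4.12465e-06) = -9.67296e-11.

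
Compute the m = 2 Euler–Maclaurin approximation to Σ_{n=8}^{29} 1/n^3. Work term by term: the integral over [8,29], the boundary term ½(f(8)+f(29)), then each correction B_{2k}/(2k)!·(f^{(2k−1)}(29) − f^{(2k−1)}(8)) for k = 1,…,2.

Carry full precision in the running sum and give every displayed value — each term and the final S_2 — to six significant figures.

S_2 ≈ 0.00827540

∫_8^29 1/x^3 dx evaluates to 0.00721797.
Endpoint term: (f(8) + f(29))/2 = (0.00195312 + 4.10021e-05)/2 = 0.000997064.
So far: 0.00821503.
Correction k=1: B_{2}/2! · (f^{(1)}(29) − f^{(1)}(8)) = 1/12 · (-4.24160e-06 − (-0.000732422)) = 6.06817e-05.
After k=1: 0.00827571.
Correction k=2: B_{4}/4! · (f^{(3)}(29) − f^{(3)}(8)) = −1/720 · (-1.00870e-07 − (-0.000228882)) = -3.17751e-07.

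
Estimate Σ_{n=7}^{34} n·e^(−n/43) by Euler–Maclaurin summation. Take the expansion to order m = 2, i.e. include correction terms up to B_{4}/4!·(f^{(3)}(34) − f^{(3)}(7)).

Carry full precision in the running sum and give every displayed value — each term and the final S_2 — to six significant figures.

S_2 ≈ 336.004

Integral: ∫_7^34 x·e^(−x/43) dx = 325.371.
Endpoint term: (f(7) + f(34))/2 = (5.94838 + 15.4200)/2 = 10.6842.
Integral + boundary = 336.055.
k=1: B_{2}/(2)! × [f^{(1)}(34) − f^{(1)}(7)] = 1/12 × (0.0949245 − 0.711435) = -0.0513758.
Running total after k=1: 336.004.
k=2: B_{4}/(4)! × [f^{(3)}(34) − f^{(3)}(7)] = −1/720 × (0.000541904 − 0.00130393) = 1.05837e-06.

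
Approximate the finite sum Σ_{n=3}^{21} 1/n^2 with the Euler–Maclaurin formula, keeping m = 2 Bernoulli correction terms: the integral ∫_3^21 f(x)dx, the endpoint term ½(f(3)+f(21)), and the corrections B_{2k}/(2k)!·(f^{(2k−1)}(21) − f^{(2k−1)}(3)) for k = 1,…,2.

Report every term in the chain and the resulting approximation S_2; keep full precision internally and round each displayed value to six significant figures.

S_2 ≈ 0.348421

Integral: ∫_3^21 1/x^2 dx = 0.285714.
Boundary: ½(f(3) + f(21)) = ½(0.111111 + 0.00226757) = 0.0566893.
Integral + boundary = 0.342404.
k=1: B_{2}/(2)! × [f^{(1)}(21) − f^{(1)}(3)] = 1/12 × (-0.000215959 − (-0.0740741)) = 0.00615484.
After k=1: 0.348558.
k=2: B_{4}/(4)! × [f^{(3)}(21) − f^{(3)}(3)] = −1/720 × (-5.87645e-06 − (-0.0987654)) = -0.000137166.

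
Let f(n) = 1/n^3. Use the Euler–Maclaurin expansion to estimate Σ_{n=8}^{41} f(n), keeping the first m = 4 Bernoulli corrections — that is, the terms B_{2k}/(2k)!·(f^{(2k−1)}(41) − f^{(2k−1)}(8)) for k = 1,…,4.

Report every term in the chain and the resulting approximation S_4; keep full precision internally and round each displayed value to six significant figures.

∫_8^41 1/x^3 dx evaluates to 0.00751506.
Endpoint term: (f(8) + f(41))/2 = (0.00195312 + 1.45094e-05)/2 = 0.000983817.
Running total after boundary: 0.00849888.
Correction k=1: B_{2}/2! · (f^{(1)}(41) − f^{(1)}(8)) = 1/12 · (-1.06166e-06 − (-0.000732422)) = 6.09467e-05.
Running total after k=1: 0.00855982.
Correction k=2: B_{4}/4! · (f^{(3)}(41) − f^{(3)}(8)) = −1/720 · (-1.26313e-08 − (-0.000228882)) = -3.17874e-07.
Running total after k=2: 0.00855950.
Correction k=3: B_{6}/6! · (f^{(5)}(41) − f^{(5)}(8)) = 1/30240 · (-3.15595e-10 − (-0.000150204)) = 4.96704e-09.
Running total after k=3: 0.00855951.
Correction k=4: B_{8}/8! · (f^{(7)}(41) − f^{(7)}(8)) = −1/1209600 · (-1.35174e-11 − (-0.000168979)) = -1.39698e-10.

S_4 ≈ 0.00855951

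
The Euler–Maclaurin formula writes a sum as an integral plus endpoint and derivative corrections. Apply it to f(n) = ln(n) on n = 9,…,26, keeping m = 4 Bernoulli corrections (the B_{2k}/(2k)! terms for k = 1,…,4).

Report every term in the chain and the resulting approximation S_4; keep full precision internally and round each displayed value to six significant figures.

Integral: ∫_9^26 ln(x) dx = 47.9355.
½[f(9) + f(26)] = ½[2.19722 + 3.25810] = 2.72766.
Running total after boundary: 50.6631.
Correction k=1: B_{2}/2! · (f^{(1)}(26) − f^{(1)}(9)) = 1/12 · (0.0384615 − 0.111111) = -0.00605413.
Running total after k=1: 50.6571.
Correction k=2: B_{4}/4! · (f^{(3)}(26) − f^{(3)}(9)) = −1/720 · (0.000113792 − 0.00274348) = 3.65235e-06.
Running total after k=2: 50.6571.
Correction k=3: B_{6}/6! · (f^{(5)}(26) − f^{(5)}(9)) = 1/30240 · (2.01997e-06 − 0.000406442) = -1.33737e-08.
Running total after k=3: 50.6571.
Correction k=4: B_{8}/8! · (f^{(7)}(26) − f^{(7)}(9)) = −1/1209600 · (8.96436e-08 − 0.000150534) = 1.24375e-10.

S_4 ≈ 50.6571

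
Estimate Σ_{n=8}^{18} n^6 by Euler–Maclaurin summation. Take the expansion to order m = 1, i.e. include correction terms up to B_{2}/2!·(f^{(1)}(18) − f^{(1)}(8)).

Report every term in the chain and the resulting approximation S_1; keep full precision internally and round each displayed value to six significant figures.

∫_8^18 x^6 dx evaluates to 8.71604e+07.
Boundary: ½(f(8) + f(18)) = ½(262144 + 3.40122e+07) = 1.71372e+07.
Integral + boundary = 1.04298e+08.
Order-1 term: 1/12 · (1.13374e+07 − 196608) = 928400.

S_1 ≈ 1.05226e+08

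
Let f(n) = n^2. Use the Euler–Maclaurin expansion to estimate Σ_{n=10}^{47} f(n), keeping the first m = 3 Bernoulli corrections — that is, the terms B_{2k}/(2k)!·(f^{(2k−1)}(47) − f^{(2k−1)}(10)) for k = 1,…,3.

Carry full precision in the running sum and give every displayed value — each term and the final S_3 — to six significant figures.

S_3 ≈ 35435.0

Integral: ∫_10^47 x^2 dx = 34274.3.
½[f(10) + f(47)] = ½[100.000 + 2209.00] = 1154.50.
So far: 35428.8.
Order-1 term: 1/12 · (94.0000 − 20.0000) = 6.16667.
After k=1: 35435.0.
Order-2 term: −1/720 · (0.00000 − 0.00000) = 0.00000.
After k=2: 35435.0.
Order-3 term: 1/30240 · (0.00000 − 0.00000) = 0.00000.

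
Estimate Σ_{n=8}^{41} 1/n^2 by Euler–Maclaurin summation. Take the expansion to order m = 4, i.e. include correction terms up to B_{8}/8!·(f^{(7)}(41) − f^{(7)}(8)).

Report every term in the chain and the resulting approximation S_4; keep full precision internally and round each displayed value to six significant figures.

The integral term ∫_8^41 1/x^2 dx = 0.100610.
Boundary: ½(f(8) + f(41)) = ½(0.0156250 + 0.000594884) = 0.00810994.
So far: 0.108720.
Correction k=1: B_{2}/2! · (f^{(1)}(41) − f^{(1)}(8)) = 1/12 · (-2.90187e-05 − (-0.00390625)) = 0.000323103.
Running total after k=1: 0.109043.
Correction k=2: B_{4}/4! · (f^{(3)}(41) − f^{(3)}(8)) = −1/720 · (-2.07153e-07 − (-0.000732422)) = -1.01696e-06.
Running total after k=2: 0.109042.
Correction k=3: B_{6}/6! · (f^{(5)}(41) − f^{(5)}(8)) = 1/30240 · (-3.69697e-09 − (-0.000343323)) = 1.13531e-08.
Running total after k=3: 0.109042.
Correction k=4: B_{8}/8! · (f^{(7)}(41) − f^{(7)}(8)) = −1/1209600 · (-1.23159e-10 − (-0.000300407)) = -2.48353e-10.

S_4 ≈ 0.109042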